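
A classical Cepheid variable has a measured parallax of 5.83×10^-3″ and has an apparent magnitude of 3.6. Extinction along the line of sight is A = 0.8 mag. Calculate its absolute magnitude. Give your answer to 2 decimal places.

M ≈ -3.37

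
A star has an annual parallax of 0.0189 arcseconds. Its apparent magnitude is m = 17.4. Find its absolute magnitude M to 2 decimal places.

M ≈ 13.78

d = 1/p = 1/0.0189″ = 52.91 pc
5 log₁₀(d/10 pc) = 5 log₁₀(52.91) − 5 = 3.618
M = m − 5 log₁₀(d/10) = 17.4 − 3.618 = 13.782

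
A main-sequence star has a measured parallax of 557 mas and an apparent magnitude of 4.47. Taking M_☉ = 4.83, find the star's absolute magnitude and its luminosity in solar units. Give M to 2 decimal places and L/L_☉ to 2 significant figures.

M ≈ 8.20; L/L_☉ ≈ 0.045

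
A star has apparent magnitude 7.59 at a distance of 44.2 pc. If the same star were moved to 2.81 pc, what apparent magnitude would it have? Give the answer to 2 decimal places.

m ≈ 1.61

Flux ∝ 1/d², so Δm = 5 log₁₀(d₂/d₁) = 5 log₁₀(2.81/44.2) = -5.984
m₂ = m₁ + Δm = 7.59 + (-5.984) = 1.606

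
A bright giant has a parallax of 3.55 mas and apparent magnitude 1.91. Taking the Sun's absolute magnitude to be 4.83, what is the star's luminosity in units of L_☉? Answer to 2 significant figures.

d = 1/p = 1000/3.55 mas = 281.7 pc
M = m − 5 log₁₀ d + 5 = 1.91 − 5·2.4498 + 5 = -5.339
M − M_☉ = -5.339 − 4.83 = -10.169
L/L_☉ = 10^(−0.4 × -10.169) = 11680

L/L_☉ ≈ 12000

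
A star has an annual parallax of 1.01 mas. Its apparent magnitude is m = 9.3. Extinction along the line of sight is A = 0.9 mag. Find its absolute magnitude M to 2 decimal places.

M ≈ -1.58

p = 1.01 mas = 1.01×10^-3″ → d = 1/p = 990.1 pc
5 log₁₀(d/10 pc) = 5 log₁₀(990.1) − 5 = 9.978
M = m − 5 log₁₀(d/10) − A = 9.3 − 9.978 − 0.9 = -1.578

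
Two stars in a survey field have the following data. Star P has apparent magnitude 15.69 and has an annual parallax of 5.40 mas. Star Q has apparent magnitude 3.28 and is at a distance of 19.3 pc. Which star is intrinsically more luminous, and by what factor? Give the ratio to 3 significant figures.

Star P: p = 5.40 mas = 5.40×10^-3″ → d = 1/p = 185.2 pc
Star P: M = m − 5 log₁₀ d + 5 = 15.69 − 5·2.2676 + 5 = 9.352
Star Q: M = m − 5 log₁₀ d + 5 = 3.28 − 5·1.2856 + 5 = 1.852
ΔM = M_P − M_Q = 9.352 − (1.852) = 7.500; smaller M is more luminous → Star Q.
L ratio = 10^(0.4 |ΔM|) = 10^3.000 = 999.8

Star Q is more luminous, by a factor of 1000.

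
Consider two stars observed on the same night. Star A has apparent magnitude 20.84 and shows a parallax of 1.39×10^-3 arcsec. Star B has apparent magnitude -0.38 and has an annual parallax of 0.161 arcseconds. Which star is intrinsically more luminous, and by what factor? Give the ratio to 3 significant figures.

Star A: d = 1/p = 1/1.39×10^-3″ = 719.4 pc
Star A: M = m − 5 log₁₀ d + 5 = 20.84 − 5·2.8570 + 5 = 11.555
Star B: d = 1/p = 1/0.161″ = 6.211 pc
Star B: M = m − 5 log₁₀ d + 5 = -0.38 − 5·0.7932 + 5 = 0.654
ΔM = M_A − M_B = 11.555 − (0.654) = 10.901; smaller M is more luminous → Star B.
L ratio = 10^(0.4 |ΔM|) = 10^4.360 = 22930

Star B is more luminous, by a factor of 22900.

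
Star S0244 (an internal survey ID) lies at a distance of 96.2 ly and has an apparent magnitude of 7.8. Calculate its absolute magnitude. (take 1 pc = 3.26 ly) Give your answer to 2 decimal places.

M ≈ 5.45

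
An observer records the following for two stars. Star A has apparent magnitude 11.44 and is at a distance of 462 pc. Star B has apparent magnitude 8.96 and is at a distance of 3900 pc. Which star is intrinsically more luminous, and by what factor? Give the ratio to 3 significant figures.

Star A: M = m − 5 log₁₀ d + 5 = 11.44 − 5·2.6646 + 5 = 3.117
Star B: M = m − 5 log₁₀ d + 5 = 8.96 − 5·3.5911 + 5 = -3.995
ΔM = M_A − M_B = 3.117 − (-3.995) = 7.112; smaller M is more luminous → Star B.
L ratio = 10^(0.4 |ΔM|) = 10^2.845 = 699.6

Star B is more luminous, by a factor of 700.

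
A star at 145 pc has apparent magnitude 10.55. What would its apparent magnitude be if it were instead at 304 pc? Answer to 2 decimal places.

m ≈ 12.16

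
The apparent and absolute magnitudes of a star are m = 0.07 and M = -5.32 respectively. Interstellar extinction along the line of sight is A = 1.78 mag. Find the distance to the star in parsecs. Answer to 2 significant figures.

m − M = 5 log₁₀(d/10 pc) + A  ⇒  0.07 − (-5.32) − 1.78 = 5 log₁₀(d/10)
3.610 = 5 log₁₀(d/10)
log₁₀ d = (m − M − A)/5 + 1 = 1.7220
d = 10^1.7220 = 52.72 pc

d ≈ 53 pc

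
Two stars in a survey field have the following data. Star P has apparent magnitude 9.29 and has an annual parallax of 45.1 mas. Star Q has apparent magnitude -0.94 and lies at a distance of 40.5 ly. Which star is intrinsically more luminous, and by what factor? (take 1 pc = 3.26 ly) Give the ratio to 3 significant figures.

Star P: p = 45.1 mas = 0.0451″ → d = 1/p = 22.17 pc
Star P: M = m − 5 log₁₀ d + 5 = 9.29 − 5·1.3458 + 5 = 7.561
Star Q: d = 40.5 ly / 3.26 = 12.42 pc
Star Q: M = m − 5 log₁₀ d + 5 = -0.94 − 5·1.0942 + 5 = -1.411
ΔM = M_P − M_Q = 7.561 − (-1.411) = 8.972; smaller M is more luminous → Star Q.
L ratio = 10^(0.4 |ΔM|) = 10^3.589 = 3880

Star Q is more luminous, by a factor of 3880.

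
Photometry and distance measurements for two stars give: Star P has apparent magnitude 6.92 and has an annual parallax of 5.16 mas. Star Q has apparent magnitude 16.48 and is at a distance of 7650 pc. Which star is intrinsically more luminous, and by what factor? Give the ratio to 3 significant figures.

Star P is more luminous, by a factor of 4.28.

Star P: p = 5.16 mas = 5.16×10^-3″ → d = 1/p = 193.8 pc
Star P: M = m − 5 log₁₀ d + 5 = 6.92 − 5·2.2874 + 5 = 0.483
Star Q: M = m − 5 log₁₀ d + 5 = 16.48 − 5·3.8837 + 5 = 2.062
ΔM = M_P − M_Q = 0.483 − (2.062) = -1.578; smaller M is more luminous → Star P.
L ratio = 10^(0.4 |ΔM|) = 10^0.631 = 4.279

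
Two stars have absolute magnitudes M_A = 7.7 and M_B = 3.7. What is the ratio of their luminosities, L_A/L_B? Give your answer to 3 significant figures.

ΔM = M_A − M_B = 4.0
L_A/L_B = 10^(−0.4 ΔM) = 10^-1.600 = 0.02512

L_A/L_B ≈ 0.0251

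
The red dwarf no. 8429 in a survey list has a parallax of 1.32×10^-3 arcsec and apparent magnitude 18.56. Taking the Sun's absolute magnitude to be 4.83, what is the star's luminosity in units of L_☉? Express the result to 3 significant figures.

d = 1/p = 1/1.32×10^-3″ = 757.6 pc
M = m − 5 log₁₀ d + 5 = 18.56 − 5·2.8794 + 5 = 9.163
M − M_☉ = 9.163 − 4.83 = 4.333
L/L_☉ = 10^(−0.4 × 4.333) = 0.01849

L/L_☉ ≈ 0.0185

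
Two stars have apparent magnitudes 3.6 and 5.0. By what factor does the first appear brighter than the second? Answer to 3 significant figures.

Δm = 3.6 − (5.0) = -1.4
Flux ratio = 10^(−0.4 Δm) = 10^(−0.4 × -1.4) = 10^0.560 = 3.631

3.63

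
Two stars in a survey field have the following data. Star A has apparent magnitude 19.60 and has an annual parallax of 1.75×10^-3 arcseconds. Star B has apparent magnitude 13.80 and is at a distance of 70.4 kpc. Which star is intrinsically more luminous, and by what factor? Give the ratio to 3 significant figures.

Star B is more luminous, by a factor of 3.17×10^6.

Star A: d = 1/p = 1/1.75×10^-3″ = 571.4 pc
Star A: M = m − 5 log₁₀ d + 5 = 19.60 − 5·2.7570 + 5 = 10.815
Star B: d = 70.4 kpc = 70400 pc
Star B: M = m − 5 log₁₀ d + 5 = 13.80 − 5·4.8476 + 5 = -5.438
ΔM = M_A − M_B = 10.815 − (-5.438) = 16.253; smaller M is more luminous → Star B.
L ratio = 10^(0.4 |ΔM|) = 10^6.501 = 3.171×10^6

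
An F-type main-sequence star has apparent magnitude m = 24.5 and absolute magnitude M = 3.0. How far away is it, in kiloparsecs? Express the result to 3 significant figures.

μ = m − M = 21.500
m − M = 5 log₁₀ d − 5
log₁₀ d = (m − M)/5 + 1 = 5.3000
d = 10^5.3000 = 199500 pc
= 199.5 kpc

d ≈ 200 kpc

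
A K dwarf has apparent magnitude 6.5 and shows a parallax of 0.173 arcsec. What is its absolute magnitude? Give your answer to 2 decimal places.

M ≈ 7.69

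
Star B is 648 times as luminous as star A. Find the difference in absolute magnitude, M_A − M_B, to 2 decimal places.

M_A − M_B ≈ 7.03

Pogson: ΔM = −2.5 log₁₀(ratio) = −2.5 log₁₀(648) = −2.5 × 2.8116 = -7.029
Star B is brighter so has the smaller magnitude: M_A − M_B is positive.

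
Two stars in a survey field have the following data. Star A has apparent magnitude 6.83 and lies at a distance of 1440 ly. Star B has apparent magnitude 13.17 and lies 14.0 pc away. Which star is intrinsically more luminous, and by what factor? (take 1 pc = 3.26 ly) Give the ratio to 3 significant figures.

Star A: d = 1440 ly / 3.26 = 441.7 pc
Star A: M = m − 5 log₁₀ d + 5 = 6.83 − 5·2.6451 + 5 = -1.396
Star B: M = m − 5 log₁₀ d + 5 = 13.17 − 5·1.1461 + 5 = 12.439
ΔM = M_A − M_B = -1.396 − (12.439) = -13.835; smaller M is more luminous → Star A.
L ratio = 10^(0.4 |ΔM|) = 10^5.534 = 342000

Star A is more luminous, by a factor of 342000.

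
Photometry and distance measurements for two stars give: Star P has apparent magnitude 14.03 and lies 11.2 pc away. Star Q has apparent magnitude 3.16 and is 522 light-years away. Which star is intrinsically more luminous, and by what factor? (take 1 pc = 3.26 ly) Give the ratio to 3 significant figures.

Star Q is more luminous, by a factor of 4.55×10^6.

Star P: M = m − 5 log₁₀ d + 5 = 14.03 − 5·1.0492 + 5 = 13.784
Star Q: d = 522 ly / 3.26 = 160.1 pc
Star Q: M = m − 5 log₁₀ d + 5 = 3.16 − 5·2.2045 + 5 = -2.862
ΔM = M_P − M_Q = 13.784 − (-2.862) = 16.646; smaller M is more luminous → Star Q.
L ratio = 10^(0.4 |ΔM|) = 10^6.658 = 4.555×10^6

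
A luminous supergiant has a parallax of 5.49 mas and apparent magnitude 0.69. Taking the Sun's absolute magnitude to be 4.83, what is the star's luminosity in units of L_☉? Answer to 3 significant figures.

d = 1/p = 1000/5.49 mas = 182.1 pc
M = m − 5 log₁₀ d + 5 = 0.69 − 5·2.2604 + 5 = -5.612
M − M_☉ = -5.612 − 4.83 = -10.442
L/L_☉ = 10^(−0.4 × -10.442) = 15030

L/L_☉ ≈ 15000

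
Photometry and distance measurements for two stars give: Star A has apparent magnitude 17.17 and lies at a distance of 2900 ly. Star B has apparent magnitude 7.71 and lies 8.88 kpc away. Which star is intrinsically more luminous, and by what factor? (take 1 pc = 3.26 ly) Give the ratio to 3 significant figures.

Star B is more luminous, by a factor of 606000.

Star A: d = 2900 ly / 3.26 = 889.6 pc
Star A: M = m − 5 log₁₀ d + 5 = 17.17 − 5·2.9492 + 5 = 7.424
Star B: d = 8.88 kpc = 8880 pc
Star B: M = m − 5 log₁₀ d + 5 = 7.71 − 5·3.9484 + 5 = -7.032
ΔM = M_A − M_B = 7.424 − (-7.032) = 14.456; smaller M is more luminous → Star B.
L ratio = 10^(0.4 |ΔM|) = 10^5.782 = 606000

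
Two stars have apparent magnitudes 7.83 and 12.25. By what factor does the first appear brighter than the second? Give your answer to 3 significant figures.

58.6

Magnitude difference = -4.42
Flux ratio = 10^(−0.4 Δm) = 10^(−0.4 × -4.42) = 10^1.768 = 58.61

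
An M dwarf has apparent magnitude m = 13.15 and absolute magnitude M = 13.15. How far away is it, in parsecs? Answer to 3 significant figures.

Distance modulus: m − M = 13.15 − (13.15) = 0.000
m − M = 5 log₁₀ d − 5
log₁₀ d = (m − M)/5 + 1 = 1.0000
d = 10^1.0000 = 10.00 pc

d ≈ 10.0 pc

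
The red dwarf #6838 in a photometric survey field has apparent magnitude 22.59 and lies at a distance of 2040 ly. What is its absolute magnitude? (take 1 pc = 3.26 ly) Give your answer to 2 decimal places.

M ≈ 13.61

d = 2040 ly / 3.26 = 625.8 pc
5 log₁₀(d/10 pc) = 5 log₁₀(625.8) − 5 = 8.982
M = m − 5 log₁₀(d/10) = 22.59 − 8.982 = 13.608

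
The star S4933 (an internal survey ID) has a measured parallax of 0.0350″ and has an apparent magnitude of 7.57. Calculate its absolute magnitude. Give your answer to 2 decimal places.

d = 1/p = 1/0.0350″ = 28.57 pc
5 log₁₀(d/10 pc) = 5 log₁₀(28.57) − 5 = 2.280
M = m − 5 log₁₀(d/10) = 7.57 − 2.280 = 5.290

M ≈ 5.29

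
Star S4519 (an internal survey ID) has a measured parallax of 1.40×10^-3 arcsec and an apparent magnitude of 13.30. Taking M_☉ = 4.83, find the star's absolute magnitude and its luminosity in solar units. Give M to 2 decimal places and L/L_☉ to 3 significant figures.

d = 1/p = 1/1.40×10^-3″ = 714.3 pc
M = m − 5 log₁₀ d + 5 = 13.30 − 5·2.8539 + 5 = 4.031
M − M_☉ = 4.031 − 4.83 = -0.799
L/L_☉ = 10^(−0.4 × -0.799) = 2.088

M ≈ 4.03; L/L_☉ ≈ 2.09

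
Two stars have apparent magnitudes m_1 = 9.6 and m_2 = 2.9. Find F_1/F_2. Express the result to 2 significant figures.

F_1/F_2 ≈ 2.1×10^-3

Δm = 9.6 − (2.9) = 6.7
Flux ratio = 10^(−0.4 Δm) = 10^(−0.4 × 6.7) = 10^-2.680 = 2.089×10^-3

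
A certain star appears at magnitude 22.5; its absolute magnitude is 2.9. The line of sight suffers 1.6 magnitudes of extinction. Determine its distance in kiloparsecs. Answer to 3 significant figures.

m − M = 5 log₁₀(d/10 pc) + A  ⇒  22.5 − (2.9) − 1.6 = 5 log₁₀(d/10)
18.000 = 5 log₁₀(d/10)
log₁₀ d = (m − M − A)/5 + 1 = 4.6000
d = 10^4.6000 = 39810 pc
= 39.81 kpc

d ≈ 39.8 kpc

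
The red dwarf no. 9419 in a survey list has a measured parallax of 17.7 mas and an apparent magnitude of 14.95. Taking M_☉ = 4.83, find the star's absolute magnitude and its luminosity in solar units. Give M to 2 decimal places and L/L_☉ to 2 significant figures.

d = 1/p = 1000/17.7 mas = 56.50 pc
M = m − 5 log₁₀ d + 5 = 14.95 − 5·1.7520 + 5 = 11.190
M − M_☉ = 11.190 − 4.83 = 6.360
L/L_☉ = 10^(−0.4 × 6.360) = 2.858×10^-3

M ≈ 11.19; L/L_☉ ≈ 2.9×10^-3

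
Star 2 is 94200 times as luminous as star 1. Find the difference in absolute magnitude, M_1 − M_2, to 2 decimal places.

M_1 − M_2 ≈ 12.44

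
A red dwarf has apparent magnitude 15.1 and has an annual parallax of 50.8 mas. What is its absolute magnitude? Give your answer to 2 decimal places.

M ≈ 13.63

p = 50.8 mas = 0.0508″ → d = 1/p = 19.69 pc
5 log₁₀(d/10 pc) = 5 log₁₀(19.69) − 5 = 1.471
M = m − 5 log₁₀(d/10) = 15.1 − 1.471 = 13.629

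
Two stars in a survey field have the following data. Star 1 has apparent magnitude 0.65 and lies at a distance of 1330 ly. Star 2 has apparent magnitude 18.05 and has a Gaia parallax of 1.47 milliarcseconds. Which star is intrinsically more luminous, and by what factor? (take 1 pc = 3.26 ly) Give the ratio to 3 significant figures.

Star 1 is more luminous, by a factor of 3.28×10^6.

Star 1: d = 1330 ly / 3.26 = 408.0 pc
Star 1: M = m − 5 log₁₀ d + 5 = 0.65 − 5·2.6106 + 5 = -7.403
Star 2: p = 1.47 mas = 1.47×10^-3″ → d = 1/p = 680.3 pc
Star 2: M = m − 5 log₁₀ d + 5 = 18.05 − 5·2.8327 + 5 = 8.887
ΔM = M_1 − M_2 = -7.403 − (8.887) = -16.290; smaller M is more luminous → Star 1.
L ratio = 10^(0.4 |ΔM|) = 10^6.516 = 3.280×10^6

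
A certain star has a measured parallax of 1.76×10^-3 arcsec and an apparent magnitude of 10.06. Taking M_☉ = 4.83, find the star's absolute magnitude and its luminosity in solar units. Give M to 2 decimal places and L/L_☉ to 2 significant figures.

M ≈ 1.29; L/L_☉ ≈ 26

d = 1/p = 1/1.76×10^-3″ = 568.2 pc
M = m − 5 log₁₀ d + 5 = 10.06 − 5·2.7545 + 5 = 1.288
M − M_☉ = 1.288 − 4.83 = -3.542
L/L_☉ = 10^(−0.4 × -3.542) = 26.12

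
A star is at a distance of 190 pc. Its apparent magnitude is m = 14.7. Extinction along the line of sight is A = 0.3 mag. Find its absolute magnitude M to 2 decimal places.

5 log₁₀(d/10 pc) = 5 log₁₀(190.0) − 5 = 6.394
M = m − 5 log₁₀(d/10) − A = 14.7 − 6.394 − 0.3 = 8.006

M ≈ 8.01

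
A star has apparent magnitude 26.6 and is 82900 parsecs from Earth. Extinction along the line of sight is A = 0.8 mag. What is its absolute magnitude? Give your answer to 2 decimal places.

M ≈ 6.21

5 log₁₀(d/10 pc) = 5 log₁₀(82900) − 5 = 19.593
M = m − 5 log₁₀(d/10) − A = 26.6 − 19.593 − 0.8 = 6.207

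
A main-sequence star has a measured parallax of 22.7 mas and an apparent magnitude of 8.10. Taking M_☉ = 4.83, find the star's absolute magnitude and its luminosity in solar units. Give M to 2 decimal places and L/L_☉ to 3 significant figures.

d = 1/p = 1000/22.7 mas = 44.05 pc
M = m − 5 log₁₀ d + 5 = 8.10 − 5·1.6440 + 5 = 4.880
M − M_☉ = 4.880 − 4.83 = 0.050
L/L_☉ = 10^(−0.4 × 0.050) = 0.9549

M ≈ 4.88; L/L_☉ ≈ 0.955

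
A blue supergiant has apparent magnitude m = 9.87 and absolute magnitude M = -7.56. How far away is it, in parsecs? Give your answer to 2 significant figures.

d ≈ 31000 pc

Distance modulus: m − M = 9.87 − (-7.56) = 17.430
m − M = 5 log₁₀ d − 5
log₁₀ d = (m − M)/5 + 1 = 4.4860
d = 10^4.4860 = 30620 pc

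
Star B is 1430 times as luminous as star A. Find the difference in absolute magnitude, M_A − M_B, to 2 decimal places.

M_A − M_B ≈ 7.89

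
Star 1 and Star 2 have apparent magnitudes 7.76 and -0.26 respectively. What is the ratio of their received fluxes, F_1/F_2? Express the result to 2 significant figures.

Δm = 7.76 − (-0.26) = 8.02
Flux ratio = 10^(−0.4 Δm) = 10^(−0.4 × 8.02) = 10^-3.208 = 6.194×10^-4

F_1/F_2 ≈ 6.2×10^-4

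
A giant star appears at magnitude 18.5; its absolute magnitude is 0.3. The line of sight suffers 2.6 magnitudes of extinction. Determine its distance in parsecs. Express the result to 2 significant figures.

m − M = 5 log₁₀(d/10 pc) + A  ⇒  18.5 − (0.3) − 2.6 = 5 log₁₀(d/10)
15.600 = 5 log₁₀(d/10)
log₁₀ d = (m − M − A)/5 + 1 = 4.1200
d = 10^4.1200 = 13180 pc

d ≈ 13000 pc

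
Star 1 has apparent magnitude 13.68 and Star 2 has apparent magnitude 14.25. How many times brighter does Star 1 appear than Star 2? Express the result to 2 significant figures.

Δm = 13.68 − (14.25) = -0.57
Flux ratio = 10^(−0.4 Δm) = 10^(−0.4 × -0.57) = 10^0.228 = 1.690

1.7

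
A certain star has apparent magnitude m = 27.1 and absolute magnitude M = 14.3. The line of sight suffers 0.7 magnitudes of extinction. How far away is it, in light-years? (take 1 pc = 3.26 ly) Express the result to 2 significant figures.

d ≈ 8600 ly

m − M = 5 log₁₀(d/10 pc) + A  ⇒  27.1 − (14.3) − 0.7 = 5 log₁₀(d/10)
12.100 = 5 log₁₀(d/10)
log₁₀ d = (m − M − A)/5 + 1 = 3.4200
d = 10^3.4200 = 2630 pc
= 8575 ly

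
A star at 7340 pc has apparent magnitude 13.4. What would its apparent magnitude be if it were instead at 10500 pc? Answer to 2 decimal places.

m ≈ 14.18

Flux ∝ 1/d², so Δm = 5 log₁₀(d₂/d₁) = 5 log₁₀(10500/7340) = 0.777
m₂ = m₁ + Δm = 13.4 + (0.777) = 14.177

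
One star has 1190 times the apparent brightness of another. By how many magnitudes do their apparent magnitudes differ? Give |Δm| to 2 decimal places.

|Δm| ≈ 7.69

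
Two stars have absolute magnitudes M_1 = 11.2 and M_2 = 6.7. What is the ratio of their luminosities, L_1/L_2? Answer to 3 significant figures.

ΔM = M_1 − M_2 = 4.5
L_1/L_2 = 10^(−0.4 ΔM) = 10^-1.800 = 0.01585

L_1/L_2 ≈ 0.0158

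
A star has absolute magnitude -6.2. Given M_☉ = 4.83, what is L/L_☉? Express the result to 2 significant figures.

L/L_☉ ≈ 26000

M − M_☉ = -6.2 − 4.83 = -11.030
L/L_☉ = 10^(−0.4 (M − M_☉)) = 10^4.412 = 25820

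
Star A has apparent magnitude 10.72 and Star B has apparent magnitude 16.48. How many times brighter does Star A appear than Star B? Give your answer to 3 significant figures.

201

Δm = 10.72 − (16.48) = -5.76
Flux ratio = 10^(−0.4 Δm) = 10^(−0.4 × -5.76) = 10^2.304 = 201.4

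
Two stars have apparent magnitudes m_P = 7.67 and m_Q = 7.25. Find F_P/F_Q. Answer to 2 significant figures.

Magnitude difference = 0.42
Flux ratio = 10^(−0.4 Δm) = 10^(−0.4 × 0.42) = 10^-0.168 = 0.6792

F_P/F_Q ≈ 0.68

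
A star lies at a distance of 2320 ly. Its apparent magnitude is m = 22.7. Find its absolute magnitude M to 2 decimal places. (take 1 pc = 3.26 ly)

d = 2320 ly / 3.26 = 711.7 pc
5 log₁₀(d/10 pc) = 5 log₁₀(711.7) − 5 = 9.261
M = m − 5 log₁₀(d/10) = 22.7 − 9.261 = 13.439

M ≈ 13.44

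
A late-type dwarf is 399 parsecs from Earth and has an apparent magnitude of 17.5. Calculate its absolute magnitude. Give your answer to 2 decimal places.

M ≈ 9.50

5 log₁₀(d/10 pc) = 5 log₁₀(399.0) − 5 = 8.005
M = m − 5 log₁₀(d/10) = 17.5 − 8.005 = 9.495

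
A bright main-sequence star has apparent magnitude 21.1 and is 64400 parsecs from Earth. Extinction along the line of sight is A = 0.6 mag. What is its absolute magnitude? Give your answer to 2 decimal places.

M ≈ 1.46

5 log₁₀(d/10 pc) = 5 log₁₀(64400) − 5 = 19.044
M = m − 5 log₁₀(d/10) − A = 21.1 − 19.044 − 0.6 = 1.456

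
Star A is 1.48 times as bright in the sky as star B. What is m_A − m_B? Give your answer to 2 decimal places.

Pogson: Δm = −2.5 log₁₀(ratio) = −2.5 log₁₀(1.48) = −2.5 × 0.1703 = -0.426
Star A is brighter, so it has the smaller magnitude: the difference is negative.

m_A − m_B ≈ -0.43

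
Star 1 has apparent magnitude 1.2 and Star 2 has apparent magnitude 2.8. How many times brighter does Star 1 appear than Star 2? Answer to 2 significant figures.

Magnitude difference = -1.6
Flux ratio = 10^(−0.4 Δm) = 10^(−0.4 × -1.6) = 10^0.640 = 4.365

4.4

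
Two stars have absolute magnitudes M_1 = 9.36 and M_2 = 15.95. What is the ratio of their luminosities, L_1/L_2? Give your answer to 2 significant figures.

L_1/L_2 ≈ 430

ΔM = M_1 − M_2 = -6.59
L_1/L_2 = 10^(−0.4 ΔM) = 10^2.636 = 432.5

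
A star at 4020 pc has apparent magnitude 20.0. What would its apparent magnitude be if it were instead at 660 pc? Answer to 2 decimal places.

m ≈ 16.08

Flux ∝ 1/d², so Δm = 5 log₁₀(d₂/d₁) = 5 log₁₀(660/4020) = -3.923
m₂ = m₁ + Δm = 20.0 + (-3.923) = 16.077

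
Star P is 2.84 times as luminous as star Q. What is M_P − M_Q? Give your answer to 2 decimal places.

Pogson: ΔM = −2.5 log₁₀(ratio) = −2.5 log₁₀(2.84) = −2.5 × 0.4533 = -1.133
Star P is brighter, so it has the smaller magnitude: the difference is negative.

M_P − M_Q ≈ -1.13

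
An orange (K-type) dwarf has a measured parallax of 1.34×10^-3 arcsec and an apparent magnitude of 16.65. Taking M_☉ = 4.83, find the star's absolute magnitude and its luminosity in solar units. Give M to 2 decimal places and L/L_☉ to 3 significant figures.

d = 1/p = 1/1.34×10^-3″ = 746.3 pc
M = m − 5 log₁₀ d + 5 = 16.65 − 5·2.8729 + 5 = 7.286
M − M_☉ = 7.286 − 4.83 = 2.456
L/L_☉ = 10^(−0.4 × 2.456) = 0.1042

M ≈ 7.29; L/L_☉ ≈ 0.104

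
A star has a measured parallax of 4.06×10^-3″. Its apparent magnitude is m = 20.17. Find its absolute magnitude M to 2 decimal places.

d = 1/p = 1/4.06×10^-3″ = 246.3 pc
5 log₁₀(d/10 pc) = 5 log₁₀(246.3) − 5 = 6.957
M = m − 5 log₁₀(d/10) = 20.17 − 6.957 = 13.213

M ≈ 13.21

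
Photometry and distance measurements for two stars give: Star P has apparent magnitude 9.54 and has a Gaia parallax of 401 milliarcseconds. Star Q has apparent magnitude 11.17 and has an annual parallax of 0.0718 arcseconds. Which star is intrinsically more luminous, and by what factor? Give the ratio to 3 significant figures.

Star Q is more luminous, by a factor of 6.95.

Star P: p = 401 mas = 0.401″ → d = 1/p = 2.494 pc
Star P: M = m − 5 log₁₀ d + 5 = 9.54 − 5·0.3969 + 5 = 12.556
Star Q: d = 1/p = 1/0.0718″ = 13.93 pc
Star Q: M = m − 5 log₁₀ d + 5 = 11.17 − 5·1.1439 + 5 = 10.451
ΔM = M_P − M_Q = 12.556 − (10.451) = 2.105; smaller M is more luminous → Star Q.
L ratio = 10^(0.4 |ΔM|) = 10^0.842 = 6.951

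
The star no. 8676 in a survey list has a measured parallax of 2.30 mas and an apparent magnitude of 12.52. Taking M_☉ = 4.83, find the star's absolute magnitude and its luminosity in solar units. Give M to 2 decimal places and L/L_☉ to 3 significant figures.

M ≈ 4.33; L/L_☉ ≈ 1.59

d = 1/p = 1000/2.30 mas = 434.8 pc
M = m − 5 log₁₀ d + 5 = 12.52 − 5·2.6383 + 5 = 4.329
M − M_☉ = 4.329 − 4.83 = -0.501
L/L_☉ = 10^(−0.4 × -0.501) = 1.587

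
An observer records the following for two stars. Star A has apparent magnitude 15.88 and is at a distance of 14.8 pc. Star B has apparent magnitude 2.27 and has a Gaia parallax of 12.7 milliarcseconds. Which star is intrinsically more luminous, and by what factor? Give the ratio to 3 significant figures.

Star A: M = m − 5 log₁₀ d + 5 = 15.88 − 5·1.1703 + 5 = 15.029
Star B: p = 12.7 mas = 0.0127″ → d = 1/p = 78.74 pc
Star B: M = m − 5 log₁₀ d + 5 = 2.27 − 5·1.8962 + 5 = -2.211
ΔM = M_A − M_B = 15.029 − (-2.211) = 17.240; smaller M is more luminous → Star B.
L ratio = 10^(0.4 |ΔM|) = 10^6.896 = 7.868×10^6

Star B is more luminous, by a factor of 7.87×10^6.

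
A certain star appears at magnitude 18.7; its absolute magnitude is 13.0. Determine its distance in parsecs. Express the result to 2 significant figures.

d ≈ 140 pc

μ = m − M = 5.700
m − M = 5 log₁₀ d − 5
log₁₀ d = (m − M)/5 + 1 = 2.1400
d = 10^2.1400 = 138.0 pc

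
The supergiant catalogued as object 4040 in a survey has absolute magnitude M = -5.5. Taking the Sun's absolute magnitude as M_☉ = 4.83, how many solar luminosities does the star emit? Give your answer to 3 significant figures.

M − M_☉ = -5.5 − 4.83 = -10.330
L/L_☉ = 10^(−0.4 (M − M_☉)) = 10^4.132 = 13550

L/L_☉ ≈ 13600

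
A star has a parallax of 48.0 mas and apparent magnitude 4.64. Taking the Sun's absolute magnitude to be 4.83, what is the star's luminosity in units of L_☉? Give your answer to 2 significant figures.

d = 1/p = 1000/48.0 mas = 20.83 pc
M = m − 5 log₁₀ d + 5 = 4.64 − 5·1.3188 + 5 = 3.046
M − M_☉ = 3.046 − 4.83 = -1.784
L/L_☉ = 10^(−0.4 × -1.784) = 5.170

L/L_☉ ≈ 5.2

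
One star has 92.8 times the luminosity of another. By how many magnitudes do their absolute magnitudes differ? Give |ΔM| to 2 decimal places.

|ΔM| ≈ 4.92

Pogson: ΔM = −2.5 log₁₀(ratio) = −2.5 log₁₀(92.8) = −2.5 × 1.9675 = -4.919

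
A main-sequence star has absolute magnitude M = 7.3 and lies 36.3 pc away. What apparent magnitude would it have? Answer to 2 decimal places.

m ≈ 10.10

m = M + 5 log₁₀ d − 5 = 7.3 + 5·1.5599 − 5 = 10.100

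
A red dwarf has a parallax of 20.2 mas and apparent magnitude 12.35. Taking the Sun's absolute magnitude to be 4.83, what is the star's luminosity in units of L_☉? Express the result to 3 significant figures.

L/L_☉ ≈ 0.0241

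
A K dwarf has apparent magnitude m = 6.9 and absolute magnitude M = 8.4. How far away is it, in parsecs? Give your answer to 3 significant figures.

Distance modulus: m − M = 6.9 − (8.4) = -1.500
m − M = 5 log₁₀ d − 5
log₁₀ d = (m − M)/5 + 1 = 0.7000
d = 10^0.7000 = 5.012 pc

d ≈ 5.01 pc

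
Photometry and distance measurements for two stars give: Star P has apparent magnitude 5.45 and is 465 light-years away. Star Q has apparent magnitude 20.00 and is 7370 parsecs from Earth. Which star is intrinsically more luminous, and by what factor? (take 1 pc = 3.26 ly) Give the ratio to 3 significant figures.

Star P is more luminous, by a factor of 247.

Star P: d = 465 ly / 3.26 = 142.6 pc
Star P: M = m − 5 log₁₀ d + 5 = 5.45 − 5·2.1542 + 5 = -0.321
Star Q: M = m − 5 log₁₀ d + 5 = 20.00 − 5·3.8675 + 5 = 5.663
ΔM = M_P − M_Q = -0.321 − (5.663) = -5.984; smaller M is more luminous → Star P.
L ratio = 10^(0.4 |ΔM|) = 10^2.394 = 247.5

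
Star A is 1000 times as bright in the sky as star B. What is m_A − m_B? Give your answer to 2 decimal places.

m_A − m_B ≈ -7.50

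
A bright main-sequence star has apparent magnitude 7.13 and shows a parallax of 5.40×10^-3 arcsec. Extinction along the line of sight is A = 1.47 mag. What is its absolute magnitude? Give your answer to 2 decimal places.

M ≈ -0.68

d = 1/p = 1/5.40×10^-3″ = 185.2 pc
5 log₁₀(d/10 pc) = 5 log₁₀(185.2) − 5 = 6.338
M = m − 5 log₁₀(d/10) − A = 7.13 − 6.338 − 1.47 = -0.678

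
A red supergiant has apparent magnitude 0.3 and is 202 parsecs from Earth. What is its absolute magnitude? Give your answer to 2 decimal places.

5 log₁₀(d/10 pc) = 5 log₁₀(202.0) − 5 = 6.527
M = m − 5 log₁₀(d/10) = 0.3 − 6.527 = -6.227

M ≈ -6.23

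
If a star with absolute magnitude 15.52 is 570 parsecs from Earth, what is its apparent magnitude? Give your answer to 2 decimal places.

m ≈ 24.30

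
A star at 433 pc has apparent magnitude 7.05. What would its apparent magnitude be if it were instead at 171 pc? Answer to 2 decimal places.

Flux ∝ 1/d², so Δm = 5 log₁₀(d₂/d₁) = 5 log₁₀(171/433) = -2.017
m₂ = m₁ + Δm = 7.05 + (-2.017) = 5.033

m ≈ 5.03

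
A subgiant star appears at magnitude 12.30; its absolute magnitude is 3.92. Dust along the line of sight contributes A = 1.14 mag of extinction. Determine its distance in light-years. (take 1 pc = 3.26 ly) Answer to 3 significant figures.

d ≈ 915 ly

m − M = 5 log₁₀(d/10 pc) + A  ⇒  12.30 − (3.92) − 1.14 = 5 log₁₀(d/10)
7.240 = 5 log₁₀(d/10)
log₁₀ d = (m − M − A)/5 + 1 = 2.4480
d = 10^2.4480 = 280.5 pc
= 914.6 ly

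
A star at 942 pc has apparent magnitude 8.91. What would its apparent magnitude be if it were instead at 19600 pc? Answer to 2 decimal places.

m ≈ 15.50

Flux ∝ 1/d², so Δm = 5 log₁₀(d₂/d₁) = 5 log₁₀(19600/942) = 6.591
m₂ = m₁ + Δm = 8.91 + (6.591) = 15.501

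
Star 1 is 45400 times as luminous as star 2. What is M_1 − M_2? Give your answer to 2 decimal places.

Pogson: ΔM = −2.5 log₁₀(ratio) = −2.5 log₁₀(45400) = −2.5 × 4.6571 = -11.643
Star 1 is brighter, so it has the smaller magnitude: the difference is negative.

M_1 − M_2 ≈ -11.64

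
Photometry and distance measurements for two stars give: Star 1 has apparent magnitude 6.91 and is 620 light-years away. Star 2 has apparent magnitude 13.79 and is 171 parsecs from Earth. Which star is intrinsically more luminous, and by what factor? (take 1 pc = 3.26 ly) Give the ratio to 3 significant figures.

Star 1: d = 620 ly / 3.26 = 190.2 pc
Star 1: M = m − 5 log₁₀ d + 5 = 6.91 − 5·2.2792 + 5 = 0.514
Star 2: M = m − 5 log₁₀ d + 5 = 13.79 − 5·2.2330 + 5 = 7.625
ΔM = M_1 − M_2 = 0.514 − (7.625) = -7.111; smaller M is more luminous → Star 1.
L ratio = 10^(0.4 |ΔM|) = 10^2.844 = 698.8

Star 1 is more luminous, by a factor of 699.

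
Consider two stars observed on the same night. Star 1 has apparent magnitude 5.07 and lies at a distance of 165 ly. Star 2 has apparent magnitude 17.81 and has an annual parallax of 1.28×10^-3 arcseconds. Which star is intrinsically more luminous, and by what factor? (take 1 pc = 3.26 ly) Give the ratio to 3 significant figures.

Star 1 is more luminous, by a factor of 524.

Star 1: d = 165 ly / 3.26 = 50.61 pc
Star 1: M = m − 5 log₁₀ d + 5 = 5.07 − 5·1.7043 + 5 = 1.549
Star 2: d = 1/p = 1/1.28×10^-3″ = 781.2 pc
Star 2: M = m − 5 log₁₀ d + 5 = 17.81 − 5·2.8928 + 5 = 8.346
ΔM = M_1 − M_2 = 1.549 − (8.346) = -6.797; smaller M is more luminous → Star 1.
L ratio = 10^(0.4 |ΔM|) = 10^2.719 = 523.5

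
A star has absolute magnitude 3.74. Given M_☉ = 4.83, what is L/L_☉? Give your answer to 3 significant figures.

L/L_☉ ≈ 2.73

M − M_☉ = 3.74 − 4.83 = -1.090
L/L_☉ = 10^(−0.4 (M − M_☉)) = 10^0.436 = 2.729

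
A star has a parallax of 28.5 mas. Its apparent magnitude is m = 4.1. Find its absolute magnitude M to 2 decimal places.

M ≈ 1.37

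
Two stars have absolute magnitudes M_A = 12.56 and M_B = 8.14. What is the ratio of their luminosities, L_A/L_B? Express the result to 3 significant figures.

L_A/L_B ≈ 0.0171

ΔM = M_A − M_B = 4.42
L_A/L_B = 10^(−0.4 ΔM) = 10^-1.768 = 0.01706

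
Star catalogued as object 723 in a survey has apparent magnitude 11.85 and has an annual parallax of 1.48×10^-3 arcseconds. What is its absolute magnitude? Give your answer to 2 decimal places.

d = 1/p = 1/1.48×10^-3″ = 675.7 pc
5 log₁₀(d/10 pc) = 5 log₁₀(675.7) − 5 = 9.149
M = m − 5 log₁₀(d/10) = 11.85 − 9.149 = 2.701

M ≈ 2.70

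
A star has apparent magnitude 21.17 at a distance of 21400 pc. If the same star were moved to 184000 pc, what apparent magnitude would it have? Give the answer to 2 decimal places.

m ≈ 25.84

Flux ∝ 1/d², so Δm = 5 log₁₀(d₂/d₁) = 5 log₁₀(184000/21400) = 4.672
m₂ = m₁ + Δm = 21.17 + (4.672) = 25.842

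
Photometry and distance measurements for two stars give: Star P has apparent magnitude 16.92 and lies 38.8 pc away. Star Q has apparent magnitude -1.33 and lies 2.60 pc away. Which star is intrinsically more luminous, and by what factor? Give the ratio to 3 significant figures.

Star Q is more luminous, by a factor of 89600.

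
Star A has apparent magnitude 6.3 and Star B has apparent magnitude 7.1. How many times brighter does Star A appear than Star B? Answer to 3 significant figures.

Δm = 6.3 − (7.1) = -0.8
Flux ratio = 10^(−0.4 Δm) = 10^(−0.4 × -0.8) = 10^0.320 = 2.089

2.09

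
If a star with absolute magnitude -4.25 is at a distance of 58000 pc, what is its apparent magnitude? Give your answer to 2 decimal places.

m ≈ 14.57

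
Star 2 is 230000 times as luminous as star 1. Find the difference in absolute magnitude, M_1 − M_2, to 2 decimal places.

M_1 − M_2 ≈ 13.40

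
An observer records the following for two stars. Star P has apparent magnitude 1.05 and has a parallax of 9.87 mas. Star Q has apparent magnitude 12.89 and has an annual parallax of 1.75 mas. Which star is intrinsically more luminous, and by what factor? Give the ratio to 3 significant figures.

Star P: p = 9.87 mas = 9.87×10^-3″ → d = 1/p = 101.3 pc
Star P: M = m − 5 log₁₀ d + 5 = 1.05 − 5·2.0057 + 5 = -3.978
Star Q: p = 1.75 mas = 1.75×10^-3″ → d = 1/p = 571.4 pc
Star Q: M = m − 5 log₁₀ d + 5 = 12.89 − 5·2.7570 + 5 = 4.105
ΔM = M_P − M_Q = -3.978 − (4.105) = -8.084; smaller M is more luminous → Star P.
L ratio = 10^(0.4 |ΔM|) = 10^3.233 = 1712

Star P is more luminous, by a factor of 1710.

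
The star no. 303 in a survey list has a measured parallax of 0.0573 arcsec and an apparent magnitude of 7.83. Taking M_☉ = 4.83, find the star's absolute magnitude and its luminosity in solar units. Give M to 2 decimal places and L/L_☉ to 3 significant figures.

d = 1/p = 1/0.0573″ = 17.45 pc
M = m − 5 log₁₀ d + 5 = 7.83 − 5·1.2418 + 5 = 6.621
M − M_☉ = 6.621 − 4.83 = 1.791
L/L_☉ = 10^(−0.4 × 1.791) = 0.1922

M ≈ 6.62; L/L_☉ ≈ 0.192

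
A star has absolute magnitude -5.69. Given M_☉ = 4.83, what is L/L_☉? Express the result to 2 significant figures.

L/L_☉ ≈ 16000

M − M_☉ = -5.69 − 4.83 = -10.520
L/L_☉ = 10^(−0.4 (M − M_☉)) = 10^4.208 = 16140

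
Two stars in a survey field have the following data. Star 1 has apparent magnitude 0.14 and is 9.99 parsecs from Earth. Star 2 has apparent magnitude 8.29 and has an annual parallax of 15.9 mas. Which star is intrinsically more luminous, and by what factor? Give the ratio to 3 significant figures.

Star 1 is more luminous, by a factor of 45.9.

Star 1: M = m − 5 log₁₀ d + 5 = 0.14 − 5·0.9996 + 5 = 0.142
Star 2: p = 15.9 mas = 0.0159″ → d = 1/p = 62.89 pc
Star 2: M = m − 5 log₁₀ d + 5 = 8.29 − 5·1.7986 + 5 = 4.297
ΔM = M_1 − M_2 = 0.142 − (4.297) = -4.155; smaller M is more luminous → Star 1.
L ratio = 10^(0.4 |ΔM|) = 10^1.662 = 45.91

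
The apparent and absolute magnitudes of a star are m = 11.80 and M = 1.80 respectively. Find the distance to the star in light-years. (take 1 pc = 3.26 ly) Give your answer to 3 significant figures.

d ≈ 3260 ly

μ = m − M = 10.000
m − M = 5 log₁₀ d − 5
log₁₀ d = (m − M)/5 + 1 = 3.0000
d = 10^3.0000 = 1000 pc
= 3260 ly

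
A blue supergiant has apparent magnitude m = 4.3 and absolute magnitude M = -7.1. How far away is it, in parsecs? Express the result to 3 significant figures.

Distance modulus: m − M = 4.3 − (-7.1) = 11.400
m − M = 5 log₁₀ d − 5
log₁₀ d = (m − M)/5 + 1 = 3.2800
d = 10^3.2800 = 1905 pc

d ≈ 1910 pc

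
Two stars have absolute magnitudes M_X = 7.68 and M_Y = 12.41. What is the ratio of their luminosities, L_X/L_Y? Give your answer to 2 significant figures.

ΔM = M_X − M_Y = -4.73
L_X/L_Y = 10^(−0.4 ΔM) = 10^1.892 = 77.98

L_X/L_Y ≈ 78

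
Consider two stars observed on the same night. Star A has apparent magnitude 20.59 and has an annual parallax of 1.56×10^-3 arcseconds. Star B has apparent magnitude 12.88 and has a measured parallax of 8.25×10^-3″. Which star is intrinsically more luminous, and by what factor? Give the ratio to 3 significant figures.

Star A: d = 1/p = 1/1.56×10^-3″ = 641.0 pc
Star A: M = m − 5 log₁₀ d + 5 = 20.59 − 5·2.8069 + 5 = 11.556
Star B: d = 1/p = 1/8.25×10^-3″ = 121.2 pc
Star B: M = m − 5 log₁₀ d + 5 = 12.88 − 5·2.0835 + 5 = 7.462
ΔM = M_A − M_B = 11.556 − (7.462) = 4.093; smaller M is more luminous → Star B.
L ratio = 10^(0.4 |ΔM|) = 10^1.637 = 43.39

Star B is more luminous, by a factor of 43.4.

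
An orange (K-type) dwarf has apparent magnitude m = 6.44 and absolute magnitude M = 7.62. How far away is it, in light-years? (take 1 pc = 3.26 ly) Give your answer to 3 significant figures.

d ≈ 18.9 ly

Distance modulus: m − M = 6.44 − (7.62) = -1.180
m − M = 5 log₁₀ d − 5
log₁₀ d = (m − M)/5 + 1 = 0.7640
d = 10^0.7640 = 5.808 pc
= 18.93 ly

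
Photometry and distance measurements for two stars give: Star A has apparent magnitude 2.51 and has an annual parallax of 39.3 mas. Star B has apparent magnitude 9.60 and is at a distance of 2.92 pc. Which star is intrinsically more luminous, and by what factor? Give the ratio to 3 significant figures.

Star A is more luminous, by a factor of 52100.

Star A: p = 39.3 mas = 0.0393″ → d = 1/p = 25.45 pc
Star A: M = m − 5 log₁₀ d + 5 = 2.51 − 5·1.4056 + 5 = 0.482
Star B: M = m − 5 log₁₀ d + 5 = 9.60 − 5·0.4654 + 5 = 12.273
ΔM = M_A − M_B = 0.482 − (12.273) = -11.791; smaller M is more luminous → Star A.
L ratio = 10^(0.4 |ΔM|) = 10^4.716 = 52050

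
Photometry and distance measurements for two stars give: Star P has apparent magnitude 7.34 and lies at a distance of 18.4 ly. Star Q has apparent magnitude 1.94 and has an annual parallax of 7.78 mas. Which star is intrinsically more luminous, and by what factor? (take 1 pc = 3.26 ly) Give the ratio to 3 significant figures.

Star Q is more luminous, by a factor of 75000.

Star P: d = 18.4 ly / 3.26 = 5.644 pc
Star P: M = m − 5 log₁₀ d + 5 = 7.34 − 5·0.7516 + 5 = 8.582
Star Q: p = 7.78 mas = 7.78×10^-3″ → d = 1/p = 128.5 pc
Star Q: M = m − 5 log₁₀ d + 5 = 1.94 − 5·2.1090 + 5 = -3.605
ΔM = M_P − M_Q = 8.582 − (-3.605) = 12.187; smaller M is more luminous → Star Q.
L ratio = 10^(0.4 |ΔM|) = 10^4.875 = 74960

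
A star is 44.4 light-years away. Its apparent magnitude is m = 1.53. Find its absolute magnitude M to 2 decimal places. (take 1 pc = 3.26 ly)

M ≈ 0.86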